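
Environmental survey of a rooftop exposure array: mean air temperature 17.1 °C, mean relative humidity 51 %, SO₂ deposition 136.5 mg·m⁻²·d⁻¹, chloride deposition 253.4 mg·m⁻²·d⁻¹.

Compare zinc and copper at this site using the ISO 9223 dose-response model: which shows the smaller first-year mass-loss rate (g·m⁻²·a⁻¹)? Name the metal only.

copper

zinc: T>10 °C ⇒ hinge -0.071·(17.1−10) = -0.5041
  sulphur-dioxide contribution → 0.7079 μm/a
  chloride contribution → 2.64 μm/a
  total first-year rate 3.348 μm/a
  mass loss = 3.348 μm/a × 7.14 g/cm³ = 23.91 g·m⁻²·a⁻¹
copper: temperature factor f = -0.080·(7.1) = -0.5680
  sulphur-dioxide contribution → 0.2185 μm/a
  chloride contribution → 0.6622 μm/a
  ⇒ r_corr(copper) = 0.8808 μm/a
  mass loss = 0.8808 μm/a × 8.96 g/cm³ = 7.892 g·m⁻²·a⁻¹
Ordering by g·m⁻²·a⁻¹: zinc (23.9) > copper (7.89)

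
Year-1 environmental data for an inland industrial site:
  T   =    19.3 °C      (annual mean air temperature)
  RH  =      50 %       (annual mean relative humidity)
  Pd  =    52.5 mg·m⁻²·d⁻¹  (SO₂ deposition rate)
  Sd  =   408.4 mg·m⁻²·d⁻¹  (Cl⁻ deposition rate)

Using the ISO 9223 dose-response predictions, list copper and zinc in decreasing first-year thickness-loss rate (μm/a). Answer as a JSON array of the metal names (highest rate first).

copper: f(T) = -0.080·(T−10) [T>10 °C] = -0.7440
  sulphur-dioxide contribution → 0.1348 μm/a
  chloride contribution → 0.8094 μm/a
  ⇒ r_corr(copper) = 0.9442 μm/a
zinc: T>10 °C ⇒ hinge -0.071·(19.3−10) = -0.6603
  sulphur-dioxide contribution → 0.3798 μm/a
  chloride contribution → 4.145 μm/a
  ⇒ r_corr(zinc) = 4.525 μm/a
Ordering by μm/a: zinc (4.52) > copper (0.944)

["zinc", "copper"]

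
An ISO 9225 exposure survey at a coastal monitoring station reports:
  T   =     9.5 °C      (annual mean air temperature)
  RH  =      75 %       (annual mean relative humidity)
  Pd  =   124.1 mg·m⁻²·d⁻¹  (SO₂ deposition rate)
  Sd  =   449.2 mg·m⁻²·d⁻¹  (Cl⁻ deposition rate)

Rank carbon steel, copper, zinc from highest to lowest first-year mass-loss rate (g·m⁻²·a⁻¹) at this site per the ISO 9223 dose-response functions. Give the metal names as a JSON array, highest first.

carbon steel: temperature factor f = +0.150·(-0.5) = -0.0750
  Pd branch = 1.77·Pd^0.52·e^(0.02·RH+f) = 90.28 μm/a
  Sd branch = 0.102·Sd^0.62·e^(0.033·RH+0.04·T) = 78.17 μm/a
  r_corr = 90.28 + 78.17 = 168.4 μm/a
  mass loss = 168.4 μm/a × 7.85 g/cm³ = 1322 g·m⁻²·a⁻¹
copper: f(T) = +0.126·(T−10) [T≤10 °C] = -0.0630
  SO₂ term: 0.0053·124.1^0.26·exp(0.059·75-0.0630) = 1.456
  Cl⁻ term: 0.01025·449.2^0.27·exp(0.036·75+0.049·9.5) = 1.264
  r_corr = 1.456 + 1.264 = 2.719 μm/a
  mass loss = 2.719 μm/a × 8.96 g/cm³ = 24.37 g·m⁻²·a⁻¹
zinc: T≤10 °C ⇒ hinge +0.038·(9.5−10) = -0.0190
  Pd branch = 0.0129·Pd^0.44·e^(0.046·RH+f) = 3.326 μm/a
  Cl⁻ term: 0.0175·449.2^0.57·exp(0.008·75+0.085·9.5) = 2.324
  r_corr = 3.326 + 2.324 = 5.65 μm/a
  mass loss = 5.65 μm/a × 7.14 g/cm³ = 40.34 g·m⁻²·a⁻¹
Ordering by g·m⁻²·a⁻¹: carbon steel (1320) > zinc (40.3) > copper (24.4)

["carbon steel", "zinc", "copper"]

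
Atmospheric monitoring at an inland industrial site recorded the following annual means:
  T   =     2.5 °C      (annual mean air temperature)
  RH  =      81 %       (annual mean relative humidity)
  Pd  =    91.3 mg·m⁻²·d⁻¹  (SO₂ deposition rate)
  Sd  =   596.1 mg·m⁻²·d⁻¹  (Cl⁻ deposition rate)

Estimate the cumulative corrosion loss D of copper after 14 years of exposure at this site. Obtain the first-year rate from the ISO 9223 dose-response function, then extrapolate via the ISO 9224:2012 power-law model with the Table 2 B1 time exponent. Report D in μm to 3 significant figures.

D(14) = 11.6 μm

copper: T≤10 °C ⇒ hinge +0.126·(2.5−10) = -0.9450
  sulphur-dioxide contribution → 0.7927 μm/a
  chloride contribution → 1.201 μm/a
  ⇒ r_corr(copper) = 1.994 μm/a
ISO 9224: D(t) = r_corr · t^b with b = 0.667 (copper, B1)
  D(14) = 1.994 × 14^0.667 = 1.994 × 5.814 = 11.59 μm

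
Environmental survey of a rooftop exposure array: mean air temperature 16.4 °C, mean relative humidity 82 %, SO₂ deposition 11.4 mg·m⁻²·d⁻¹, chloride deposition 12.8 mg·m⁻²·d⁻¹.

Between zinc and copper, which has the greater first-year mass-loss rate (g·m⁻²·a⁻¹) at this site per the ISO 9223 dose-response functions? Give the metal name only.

zinc: T>10 °C ⇒ hinge -0.071·(16.4−10) = -0.4544
  SO₂ term: 0.0129·11.4^0.44·exp(0.046·82-0.4544) = 1.039
  Cl⁻ term: 0.0175·12.8^0.57·exp(0.008·82+0.085·16.4) = 0.5814
  sum: 1.039 + 0.5814 → r_corr = 1.62 μm/a
  mass loss = 1.62 μm/a × 7.14 g/cm³ = 11.57 g·m⁻²·a⁻¹
copper: T>10 °C ⇒ hinge -0.080·(16.4−10) = -0.5120
  Pd branch = 0.0053·Pd^0.26·e^(0.059·RH+f) = 0.7548 μm/a
  Sd branch = 0.01025·Sd^0.27·e^(0.036·RH+0.049·T) = 0.8724 μm/a
  r_corr = 0.7548 + 0.8724 = 1.627 μm/a
  mass loss = 1.627 μm/a × 8.96 g/cm³ = 14.58 g·m⁻²·a⁻¹
Ordering by g·m⁻²·a⁻¹: copper (14.6) > zinc (11.6)

copper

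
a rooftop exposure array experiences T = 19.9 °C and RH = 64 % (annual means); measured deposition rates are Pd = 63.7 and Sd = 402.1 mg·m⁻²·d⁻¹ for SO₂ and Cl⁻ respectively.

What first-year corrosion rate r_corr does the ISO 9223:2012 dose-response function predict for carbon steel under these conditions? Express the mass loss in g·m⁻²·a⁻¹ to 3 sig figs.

r_corr = 858 g·m⁻²·a⁻¹

carbon steel: T>10 °C ⇒ hinge -0.054·(19.9−10) = -0.5346
  Pd branch = 1.77·Pd^0.52·e^(0.02·RH+f) = 32.35 μm/a
  Sd branch = 0.102·Sd^0.62·e^(0.033·RH+0.04·T) = 76.95 μm/a
  sum: 32.35 + 76.95 → r_corr = 109.3 μm/a
Convert to mass loss: 109.3 μm/a × 7.85 g/cm³ = 858 g·m⁻²·a⁻¹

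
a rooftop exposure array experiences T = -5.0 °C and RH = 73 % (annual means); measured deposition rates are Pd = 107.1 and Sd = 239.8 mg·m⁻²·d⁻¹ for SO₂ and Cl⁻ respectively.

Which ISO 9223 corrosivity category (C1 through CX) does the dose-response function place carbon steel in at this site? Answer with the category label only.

C3

carbon steel: T≤10 °C ⇒ hinge +0.150·(-5.0−10) = -2.2500
  SO₂ term: 1.77·107.1^0.52·exp(0.02·73-2.2500) = 9.128
  Sd branch = 0.102·Sd^0.62·e^(0.033·RH+0.04·T) = 27.76 μm/a
  r_corr = 9.128 + 27.76 = 36.89 μm/a
ISO 9223 Table 2 (carbon steel): 25 < 36.9 ≤ 50 μm/a ⇒ C3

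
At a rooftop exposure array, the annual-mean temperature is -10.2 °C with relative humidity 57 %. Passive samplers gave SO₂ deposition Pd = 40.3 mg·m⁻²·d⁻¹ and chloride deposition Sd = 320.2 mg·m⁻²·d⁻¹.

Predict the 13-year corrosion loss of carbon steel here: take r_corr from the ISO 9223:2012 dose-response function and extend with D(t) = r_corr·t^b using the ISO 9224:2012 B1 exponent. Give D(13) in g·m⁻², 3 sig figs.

D(13) = 533 g·m⁻²

carbon steel: temperature factor f = +0.150·(-20.2) = -3.0300
  SO₂ term: 1.77·40.3^0.52·exp(0.02·57-3.0300) = 1.828
  Cl⁻ term: 0.102·320.2^0.62·exp(0.033·57+0.04·-10.2) = 15.91
  r_corr = 1.828 + 15.91 = 17.74 μm/a
ISO 9224: D(t) = r_corr · t^b with b = 0.523 (carbon steel, B1)
  D(13) = 17.74 × 13^0.523 = 17.74 × 3.825 = 67.84 μm
  Mass loss = 67.84 μm × 7.85 g/cm³ = 532.6 g·m⁻²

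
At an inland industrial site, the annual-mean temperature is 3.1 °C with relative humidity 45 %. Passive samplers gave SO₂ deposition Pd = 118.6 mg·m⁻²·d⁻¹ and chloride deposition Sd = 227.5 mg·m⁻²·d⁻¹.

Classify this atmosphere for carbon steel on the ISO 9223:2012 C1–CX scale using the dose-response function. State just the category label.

C3

carbon steel: f(T) = +0.150·(T−10) [T≤10 °C] = -1.0350
  SO₂ term: 1.77·118.6^0.52·exp(0.02·45-1.0350) = 18.53
  Sd branch = 0.102·Sd^0.62·e^(0.033·RH+0.04·T) = 14.75 μm/a
  r_corr = 18.53 + 14.75 = 33.28 μm/a
ISO 9223 Table 2 (carbon steel): 25 < 33.3 ≤ 50 μm/a ⇒ C3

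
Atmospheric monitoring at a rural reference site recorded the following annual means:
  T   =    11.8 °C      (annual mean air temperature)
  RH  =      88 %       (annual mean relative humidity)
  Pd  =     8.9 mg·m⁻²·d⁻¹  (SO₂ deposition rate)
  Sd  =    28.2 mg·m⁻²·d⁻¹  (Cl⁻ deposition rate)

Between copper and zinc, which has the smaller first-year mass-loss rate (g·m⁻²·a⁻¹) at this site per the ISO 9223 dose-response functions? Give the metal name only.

zinc

copper: temperature factor f = -0.080·(1.8) = -0.1440
  SO₂ term: 0.0053·8.9^0.26·exp(0.059·88-0.1440) = 1.457
  Cl⁻ term: 0.01025·28.2^0.27·exp(0.036·88+0.049·11.8) = 1.07
  sum: 1.457 + 1.07 → r_corr = 2.527 μm/a
  mass loss = 2.527 μm/a × 8.96 g/cm³ = 22.64 g·m⁻²·a⁻¹
zinc: T>10 °C ⇒ hinge -0.071·(11.8−10) = -0.1278
  SO₂ term: 0.0129·8.9^0.44·exp(0.046·88-0.1278) = 1.702
  Sd branch = 0.0175·Sd^0.57·e^(0.008·RH+0.085·T) = 0.6472 μm/a
  sum: 1.702 + 0.6472 → r_corr = 2.349 μm/a
  mass loss = 2.349 μm/a × 7.14 g/cm³ = 16.77 g·m⁻²·a⁻¹
Ordering by g·m⁻²·a⁻¹: copper (22.6) > zinc (16.8)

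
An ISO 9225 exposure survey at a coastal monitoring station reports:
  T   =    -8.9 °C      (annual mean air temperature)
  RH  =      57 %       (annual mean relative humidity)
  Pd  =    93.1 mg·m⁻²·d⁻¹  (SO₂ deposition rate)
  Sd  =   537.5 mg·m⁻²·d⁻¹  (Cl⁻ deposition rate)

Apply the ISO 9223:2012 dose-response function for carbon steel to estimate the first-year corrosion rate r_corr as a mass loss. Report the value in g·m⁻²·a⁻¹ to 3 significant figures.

r_corr = 208 g·m⁻²·a⁻¹

carbon steel: T≤10 °C ⇒ hinge +0.150·(-8.9−10) = -2.8350
  SO₂ term: 1.77·93.1^0.52·exp(0.02·57-2.8350) = 3.433
  Sd branch = 0.102·Sd^0.62·e^(0.033·RH+0.04·T) = 23.11 μm/a
  sum: 3.433 + 23.11 → r_corr = 26.54 μm/a
Convert to mass loss: 26.54 μm/a × 7.85 g/cm³ = 208.3 g·m⁻²·a⁻¹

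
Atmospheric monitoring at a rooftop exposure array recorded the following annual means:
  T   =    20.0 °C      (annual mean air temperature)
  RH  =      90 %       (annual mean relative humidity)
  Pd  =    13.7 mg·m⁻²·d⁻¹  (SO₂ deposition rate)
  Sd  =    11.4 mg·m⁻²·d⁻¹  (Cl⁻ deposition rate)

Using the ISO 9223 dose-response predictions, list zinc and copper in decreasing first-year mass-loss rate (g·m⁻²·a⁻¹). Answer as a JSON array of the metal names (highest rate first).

["copper", "zinc"]

zinc: temperature factor f = -0.071·(10.0) = -0.7100
  Pd branch = 0.0129·Pd^0.44·e^(0.046·RH+f) = 1.26 μm/a
  Cl⁻ term: 0.0175·11.4^0.57·exp(0.008·90+0.085·20.0) = 0.7879
  sum: 1.26 + 0.7879 → r_corr = 2.048 μm/a
  mass loss = 2.048 μm/a × 7.14 g/cm³ = 14.62 g·m⁻²·a⁻¹
copper: temperature factor f = -0.080·(10.0) = -0.8000
  Pd branch = 0.0053·Pd^0.26·e^(0.059·RH+f) = 0.9517 μm/a
  Sd branch = 0.01025·Sd^0.27·e^(0.036·RH+0.049·T) = 1.345 μm/a
  r_corr = 0.9517 + 1.345 = 2.297 μm/a
  mass loss = 2.297 μm/a × 8.96 g/cm³ = 20.58 g·m⁻²·a⁻¹
Ordering by g·m⁻²·a⁻¹: copper (20.6) > zinc (14.6)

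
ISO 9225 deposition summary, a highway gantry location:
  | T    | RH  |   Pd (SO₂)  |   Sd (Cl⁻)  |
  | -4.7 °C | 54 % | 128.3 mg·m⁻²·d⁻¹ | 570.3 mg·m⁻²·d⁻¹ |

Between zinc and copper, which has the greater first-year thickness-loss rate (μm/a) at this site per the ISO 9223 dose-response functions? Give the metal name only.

zinc: f(T) = +0.038·(T−10) [T≤10 °C] = -0.5586
  sulphur-dioxide contribution → 0.7489 μm/a
  chloride contribution → 0.6732 μm/a
  ⇒ r_corr(zinc) = 1.422 μm/a
copper: temperature factor f = +0.126·(-14.7) = -1.8522
  sulphur-dioxide contribution → 0.07107 μm/a
  chloride contribution → 0.3156 μm/a
  total first-year rate 0.3867 μm/a
Ordering by μm/a: zinc (1.42) > copper (0.387)

zinc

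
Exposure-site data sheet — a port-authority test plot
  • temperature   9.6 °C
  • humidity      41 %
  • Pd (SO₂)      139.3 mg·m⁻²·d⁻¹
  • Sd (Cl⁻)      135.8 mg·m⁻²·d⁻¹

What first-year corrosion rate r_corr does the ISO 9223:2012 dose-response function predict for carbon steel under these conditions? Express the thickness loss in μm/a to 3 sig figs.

r_corr = 61.5 μm/a

carbon steel: T≤10 °C ⇒ hinge +0.150·(9.6−10) = -0.0600
  SO₂ term: 1.77·139.3^0.52·exp(0.02·41-0.0600) = 49.31
  Sd branch = 0.102·Sd^0.62·e^(0.033·RH+0.04·T) = 12.17 μm/a
  sum: 49.31 + 12.17 → r_corr = 61.48 μm/a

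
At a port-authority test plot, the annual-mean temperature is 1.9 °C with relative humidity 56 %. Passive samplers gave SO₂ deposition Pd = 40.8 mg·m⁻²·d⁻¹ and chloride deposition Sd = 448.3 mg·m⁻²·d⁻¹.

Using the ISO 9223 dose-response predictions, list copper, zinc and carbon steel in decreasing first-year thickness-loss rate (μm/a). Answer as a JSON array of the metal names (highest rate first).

copper: T≤10 °C ⇒ hinge +0.126·(1.9−10) = -1.0206
  Pd branch = 0.0053·Pd^0.26·e^(0.059·RH+f) = 0.1364 μm/a
  Cl⁻ term: 0.01025·448.3^0.27·exp(0.036·56+0.049·1.9) = 0.4392
  sum: 0.1364 + 0.4392 → r_corr = 0.5755 μm/a
zinc: f(T) = +0.038·(T−10) [T≤10 °C] = -0.3078
  SO₂ term: 0.0129·40.8^0.44·exp(0.046·56-0.3078) = 0.6373
  Cl⁻ term: 0.0175·448.3^0.57·exp(0.008·56+0.085·1.9) = 1.045
  sum: 0.6373 + 1.045 → r_corr = 1.682 μm/a
carbon steel: temperature factor f = +0.150·(-8.1) = -1.2150
  SO₂ term: 1.77·40.8^0.52·exp(0.02·56-1.2150) = 11.07
  Cl⁻ term: 0.102·448.3^0.62·exp(0.033·56+0.04·1.9) = 30.77
  r_corr = 11.07 + 30.77 = 41.84 μm/a
Ordering by μm/a: carbon steel (41.8) > zinc (1.68) > copper (0.576)

["carbon steel", "zinc", "copper"]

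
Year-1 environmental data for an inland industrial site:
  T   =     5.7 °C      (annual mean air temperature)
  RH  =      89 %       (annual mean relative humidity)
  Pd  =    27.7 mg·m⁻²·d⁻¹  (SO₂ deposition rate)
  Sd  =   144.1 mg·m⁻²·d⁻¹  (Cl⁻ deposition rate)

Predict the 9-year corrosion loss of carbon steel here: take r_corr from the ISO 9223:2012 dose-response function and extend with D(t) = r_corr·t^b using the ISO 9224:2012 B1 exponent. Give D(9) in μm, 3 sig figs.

carbon steel: T≤10 °C ⇒ hinge +0.150·(5.7−10) = -0.6450
  sulphur-dioxide contribution → 30.97 μm/a
  chloride contribution → 52.66 μm/a
  ⇒ r_corr(carbon steel) = 83.64 μm/a
ISO 9224: D(t) = r_corr · t^b with b = 0.523 (carbon steel, B1)
  D(9) = 83.64 × 9^0.523 = 83.64 × 3.156 = 263.9 μm

D(9) = 264 μm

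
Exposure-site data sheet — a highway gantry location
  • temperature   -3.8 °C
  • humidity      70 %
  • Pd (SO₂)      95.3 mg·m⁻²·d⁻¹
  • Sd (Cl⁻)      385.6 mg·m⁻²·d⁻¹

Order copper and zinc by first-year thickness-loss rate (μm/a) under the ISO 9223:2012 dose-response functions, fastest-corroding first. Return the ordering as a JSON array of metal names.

["zinc", "copper"]

copper: f(T) = +0.126·(T−10) [T≤10 °C] = -1.7388
  SO₂ term: 0.0053·95.3^0.26·exp(0.059·70-1.7388) = 0.1894
  Sd branch = 0.01025·Sd^0.27·e^(0.036·RH+0.049·T) = 0.5279 μm/a
  sum: 0.1894 + 0.5279 → r_corr = 0.7173 μm/a
zinc: f(T) = +0.038·(T−10) [T≤10 °C] = -0.5244
  SO₂ term: 0.0129·95.3^0.44·exp(0.046·70-0.5244) = 1.419
  Cl⁻ term: 0.0175·385.6^0.57·exp(0.008·70+0.085·-3.8) = 0.6608
  r_corr = 1.419 + 0.6608 = 2.08 μm/a
Ordering by μm/a: zinc (2.08) > copper (0.717)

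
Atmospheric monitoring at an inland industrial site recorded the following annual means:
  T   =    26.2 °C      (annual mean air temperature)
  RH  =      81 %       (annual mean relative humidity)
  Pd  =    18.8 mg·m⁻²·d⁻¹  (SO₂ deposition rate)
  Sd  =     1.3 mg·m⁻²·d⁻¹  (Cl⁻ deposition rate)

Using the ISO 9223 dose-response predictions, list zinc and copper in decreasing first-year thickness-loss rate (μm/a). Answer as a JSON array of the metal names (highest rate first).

["copper", "zinc"]

zinc: T>10 °C ⇒ hinge -0.071·(26.2−10) = -1.1502
  SO₂ term: 0.0129·18.8^0.44·exp(0.046·81-1.1502) = 0.6164
  Cl⁻ term: 0.0175·1.3^0.57·exp(0.008·81+0.085·26.2) = 0.3602
  sum: 0.6164 + 0.3602 → r_corr = 0.9766 μm/a
copper: temperature factor f = -0.080·(16.2) = -1.2960
  Pd branch = 0.0053·Pd^0.26·e^(0.059·RH+f) = 0.37 μm/a
  Sd branch = 0.01025·Sd^0.27·e^(0.036·RH+0.049·T) = 0.7336 μm/a
  r_corr = 0.37 + 0.7336 = 1.104 μm/a
Ordering by μm/a: copper (1.1) > zinc (0.977)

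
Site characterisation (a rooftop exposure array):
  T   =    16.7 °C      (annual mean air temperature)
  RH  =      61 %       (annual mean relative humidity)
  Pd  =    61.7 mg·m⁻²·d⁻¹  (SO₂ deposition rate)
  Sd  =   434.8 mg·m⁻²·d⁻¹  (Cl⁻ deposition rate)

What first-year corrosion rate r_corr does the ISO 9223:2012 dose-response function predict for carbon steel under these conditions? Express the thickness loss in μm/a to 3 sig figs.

r_corr = 100 μm/a

carbon steel: temperature factor f = -0.054·(6.7) = -0.3618
  SO₂ term: 1.77·61.7^0.52·exp(0.02·61-0.3618) = 35.62
  Sd branch = 0.102·Sd^0.62·e^(0.033·RH+0.04·T) = 64.37 μm/a
  sum: 35.62 + 64.37 → r_corr = 99.98 μm/a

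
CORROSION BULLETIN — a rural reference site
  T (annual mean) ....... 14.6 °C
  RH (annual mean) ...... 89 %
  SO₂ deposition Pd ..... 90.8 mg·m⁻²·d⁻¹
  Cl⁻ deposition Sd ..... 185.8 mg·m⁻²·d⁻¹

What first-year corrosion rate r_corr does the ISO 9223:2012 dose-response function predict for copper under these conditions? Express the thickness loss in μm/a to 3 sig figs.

copper: f(T) = -0.080·(T−10) [T>10 °C] = -0.3680
  Pd branch = 0.0053·Pd^0.26·e^(0.059·RH+f) = 2.26 μm/a
  Cl⁻ term: 0.01025·185.8^0.27·exp(0.036·89+0.049·14.6) = 2.116
  sum: 2.26 + 2.116 → r_corr = 4.376 μm/a

r_corr = 4.38 μm/a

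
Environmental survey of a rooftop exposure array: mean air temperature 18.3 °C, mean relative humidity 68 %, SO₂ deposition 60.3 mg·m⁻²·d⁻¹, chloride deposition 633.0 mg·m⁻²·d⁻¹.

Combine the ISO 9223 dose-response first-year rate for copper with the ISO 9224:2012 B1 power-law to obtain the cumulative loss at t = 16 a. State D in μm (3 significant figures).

D(16) = 13.3 μm

copper: T>10 °C ⇒ hinge -0.080·(18.3−10) = -0.6640
  SO₂ term: 0.0053·60.3^0.26·exp(0.059·68-0.6640) = 0.4377
  Cl⁻ term: 0.01025·633.0^0.27·exp(0.036·68+0.049·18.3) = 1.658
  r_corr = 0.4377 + 1.658 = 2.096 μm/a
Long-term exponent b (ISO 9224 Table 2, B1) = 0.667
  D(16) = 2.096 × 16^0.667 = 2.096 × 6.355 = 13.32 μm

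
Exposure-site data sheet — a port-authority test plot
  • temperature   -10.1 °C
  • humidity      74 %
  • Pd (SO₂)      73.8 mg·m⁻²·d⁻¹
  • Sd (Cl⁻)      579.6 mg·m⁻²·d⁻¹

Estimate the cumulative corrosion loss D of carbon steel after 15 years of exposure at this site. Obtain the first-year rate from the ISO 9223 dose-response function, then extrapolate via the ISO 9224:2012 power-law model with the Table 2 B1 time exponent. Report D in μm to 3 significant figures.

carbon steel: f(T) = +0.150·(T−10) [T≤10 °C] = -3.0150
  Pd branch = 1.77·Pd^0.52·e^(0.02·RH+f) = 3.57 μm/a
  Sd branch = 0.102·Sd^0.62·e^(0.033·RH+0.04·T) = 40.44 μm/a
  sum: 3.57 + 40.44 → r_corr = 44.01 μm/a
Power-law: D(15) = r_corr · 15^0.523
  D(15) = 44.01 × 15^0.523 = 44.01 × 4.122 = 181.4 μm

D(15) = 181 μm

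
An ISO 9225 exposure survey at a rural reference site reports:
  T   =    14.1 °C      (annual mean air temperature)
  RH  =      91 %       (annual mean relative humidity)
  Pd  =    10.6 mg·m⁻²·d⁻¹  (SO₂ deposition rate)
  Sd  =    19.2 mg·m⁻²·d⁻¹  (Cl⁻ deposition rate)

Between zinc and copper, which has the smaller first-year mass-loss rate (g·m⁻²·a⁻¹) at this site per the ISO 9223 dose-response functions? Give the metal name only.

zinc: temperature factor f = -0.071·(4.1) = -0.2911
  SO₂ term: 0.0129·10.6^0.44·exp(0.046·91-0.2911) = 1.792
  Sd branch = 0.0175·Sd^0.57·e^(0.008·RH+0.085·T) = 0.6474 μm/a
  r_corr = 1.792 + 0.6474 = 2.439 μm/a
  mass loss = 2.439 μm/a × 7.14 g/cm³ = 17.42 g·m⁻²·a⁻¹
copper: f(T) = -0.080·(T−10) [T>10 °C] = -0.3280
  Pd branch = 0.0053·Pd^0.26·e^(0.059·RH+f) = 1.514 μm/a
  Cl⁻ term: 0.01025·19.2^0.27·exp(0.036·91+0.049·14.1) = 1.202
  r_corr = 1.514 + 1.202 = 2.716 μm/a
  mass loss = 2.716 μm/a × 8.96 g/cm³ = 24.34 g·m⁻²·a⁻¹
Ordering by g·m⁻²·a⁻¹: copper (24.3) > zinc (17.4)

zinc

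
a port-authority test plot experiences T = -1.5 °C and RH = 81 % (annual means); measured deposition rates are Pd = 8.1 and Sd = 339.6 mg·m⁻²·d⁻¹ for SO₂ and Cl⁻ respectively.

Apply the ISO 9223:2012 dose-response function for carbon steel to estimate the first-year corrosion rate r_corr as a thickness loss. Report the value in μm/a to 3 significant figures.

r_corr = 56.3 μm/a

carbon steel: T≤10 °C ⇒ hinge +0.150·(-1.5−10) = -1.7250
  Pd branch = 1.77·Pd^0.52·e^(0.02·RH+f) = 4.729 μm/a
  Sd branch = 0.102·Sd^0.62·e^(0.033·RH+0.04·T) = 51.6 μm/a
  r_corr = 4.729 + 51.6 = 56.32 μm/a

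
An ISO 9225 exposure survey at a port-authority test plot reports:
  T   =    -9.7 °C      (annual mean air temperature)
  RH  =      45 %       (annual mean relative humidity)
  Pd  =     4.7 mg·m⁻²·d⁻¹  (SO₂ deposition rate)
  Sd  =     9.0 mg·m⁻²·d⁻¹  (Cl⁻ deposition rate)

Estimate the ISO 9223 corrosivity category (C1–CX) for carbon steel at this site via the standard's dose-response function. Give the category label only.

C2

carbon steel: f(T) = +0.150·(T−10) [T≤10 °C] = -2.9550
  SO₂ term: 1.77·4.7^0.52·exp(0.02·45-2.9550) = 0.507
  Cl⁻ term: 0.102·9.0^0.62·exp(0.033·45+0.04·-9.7) = 1.193
  sum: 0.507 + 1.193 → r_corr = 1.7 μm/a
ISO 9223 Table 2 (carbon steel): 1.3 < 1.7 ≤ 25 μm/a ⇒ C2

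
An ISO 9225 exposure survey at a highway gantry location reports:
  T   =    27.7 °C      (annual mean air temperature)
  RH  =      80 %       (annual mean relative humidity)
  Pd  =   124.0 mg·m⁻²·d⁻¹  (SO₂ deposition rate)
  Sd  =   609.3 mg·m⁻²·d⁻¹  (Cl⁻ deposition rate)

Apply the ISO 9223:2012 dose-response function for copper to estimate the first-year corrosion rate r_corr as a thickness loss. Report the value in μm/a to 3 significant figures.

copper: f(T) = -0.080·(T−10) [T>10 °C] = -1.4160
  Pd branch = 0.0053·Pd^0.26·e^(0.059·RH+f) = 0.5052 μm/a
  Cl⁻ term: 0.01025·609.3^0.27·exp(0.036·80+0.049·27.7) = 4.007
  r_corr = 0.5052 + 4.007 = 4.513 μm/a

r_corr = 4.51 μm/a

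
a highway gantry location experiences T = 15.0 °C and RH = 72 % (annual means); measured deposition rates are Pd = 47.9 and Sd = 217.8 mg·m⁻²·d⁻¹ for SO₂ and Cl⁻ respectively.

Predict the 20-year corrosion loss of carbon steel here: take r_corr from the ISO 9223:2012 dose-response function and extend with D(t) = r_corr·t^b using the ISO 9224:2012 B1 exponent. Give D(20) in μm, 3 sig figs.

D(20) = 474 μm

carbon steel: T>10 °C ⇒ hinge -0.054·(15.0−10) = -0.2700
  SO₂ term: 1.77·47.9^0.52·exp(0.02·72-0.2700) = 42.65
  Cl⁻ term: 0.102·217.8^0.62·exp(0.033·72+0.04·15.0) = 56.32
  sum: 42.65 + 56.32 → r_corr = 98.96 μm/a
Long-term exponent b (ISO 9224 Table 2, B1) = 0.523
  D(20) = 98.96 × 20^0.523 = 98.96 × 4.791 = 474.2 μm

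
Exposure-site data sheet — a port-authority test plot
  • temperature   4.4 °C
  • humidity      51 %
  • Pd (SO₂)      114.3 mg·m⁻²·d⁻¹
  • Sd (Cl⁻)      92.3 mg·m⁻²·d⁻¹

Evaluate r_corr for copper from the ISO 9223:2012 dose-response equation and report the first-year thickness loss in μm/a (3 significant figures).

copper: f(T) = +0.126·(T−10) [T≤10 °C] = -0.7056
  SO₂ term: 0.0053·114.3^0.26·exp(0.059·51-0.7056) = 0.1819
  Sd branch = 0.01025·Sd^0.27·e^(0.036·RH+0.049·T) = 0.2706 μm/a
  r_corr = 0.1819 + 0.2706 = 0.4525 μm/a

r_corr = 0.452 μm/a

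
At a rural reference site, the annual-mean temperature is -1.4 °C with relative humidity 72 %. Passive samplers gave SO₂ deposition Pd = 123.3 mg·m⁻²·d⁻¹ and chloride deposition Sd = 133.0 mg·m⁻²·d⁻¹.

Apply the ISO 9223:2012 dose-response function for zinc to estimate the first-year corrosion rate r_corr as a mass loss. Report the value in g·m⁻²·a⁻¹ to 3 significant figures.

r_corr = 16.8 g·m⁻²·a⁻¹

zinc: f(T) = +0.038·(T−10) [T≤10 °C] = -0.4332
  sulphur-dioxide contribution → 1.909 μm/a
  chloride contribution → 0.4489 μm/a
  total first-year rate 2.358 μm/a
Convert to mass loss: 2.358 μm/a × 7.14 g/cm³ = 16.84 g·m⁻²·a⁻¹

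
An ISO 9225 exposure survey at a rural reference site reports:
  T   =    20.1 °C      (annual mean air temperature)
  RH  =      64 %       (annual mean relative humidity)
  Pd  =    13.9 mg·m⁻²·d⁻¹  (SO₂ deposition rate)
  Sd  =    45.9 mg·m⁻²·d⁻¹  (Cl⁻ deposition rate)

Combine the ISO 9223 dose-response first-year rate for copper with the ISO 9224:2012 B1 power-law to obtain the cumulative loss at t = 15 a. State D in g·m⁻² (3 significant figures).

copper: f(T) = -0.080·(T−10) [T>10 °C] = -0.8080
  sulphur-dioxide contribution → 0.2044 μm/a
  chloride contribution → 0.7723 μm/a
  ⇒ r_corr(copper) = 0.9766 μm/a
Power-law: D(15) = r_corr · 15^0.667
  D(15) = 0.9766 × 15^0.667 = 0.9766 × 6.088 = 5.946 μm
  Mass loss = 5.946 μm × 8.96 g/cm³ = 53.27 g·m⁻²

D(15) = 53.3 g·m⁻²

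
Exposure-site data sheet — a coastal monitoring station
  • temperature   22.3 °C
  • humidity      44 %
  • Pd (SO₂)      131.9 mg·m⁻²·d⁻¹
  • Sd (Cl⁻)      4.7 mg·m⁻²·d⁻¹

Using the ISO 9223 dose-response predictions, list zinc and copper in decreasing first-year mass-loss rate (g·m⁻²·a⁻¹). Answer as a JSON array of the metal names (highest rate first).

zinc: f(T) = -0.071·(T−10) [T>10 °C] = -0.8733
  SO₂ term: 0.0129·131.9^0.44·exp(0.046·44-0.8733) = 0.3493
  Sd branch = 0.0175·Sd^0.57·e^(0.008·RH+0.085·T) = 0.4001 μm/a
  r_corr = 0.3493 + 0.4001 = 0.7495 μm/a
  mass loss = 0.7495 μm/a × 7.14 g/cm³ = 5.351 g·m⁻²·a⁻¹
copper: f(T) = -0.080·(T−10) [T>10 °C] = -0.9840
  SO₂ term: 0.0053·131.9^0.26·exp(0.059·44-0.9840) = 0.09454
  Cl⁻ term: 0.01025·4.7^0.27·exp(0.036·44+0.049·22.3) = 0.2263
  sum: 0.09454 + 0.2263 → r_corr = 0.3208 μm/a
  mass loss = 0.3208 μm/a × 8.96 g/cm³ = 2.875 g·m⁻²·a⁻¹
Ordering by g·m⁻²·a⁻¹: zinc (5.35) > copper (2.87)

["zinc", "copper"]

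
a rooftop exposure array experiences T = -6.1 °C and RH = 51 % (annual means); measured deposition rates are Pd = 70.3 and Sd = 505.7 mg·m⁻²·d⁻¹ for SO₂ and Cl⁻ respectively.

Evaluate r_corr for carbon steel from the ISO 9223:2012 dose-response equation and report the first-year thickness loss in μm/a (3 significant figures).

carbon steel: T≤10 °C ⇒ hinge +0.150·(-6.1−10) = -2.4150
  SO₂ term: 1.77·70.3^0.52·exp(0.02·51-2.4150) = 4.005
  Sd branch = 0.102·Sd^0.62·e^(0.033·RH+0.04·T) = 20.42 μm/a
  r_corr = 4.005 + 20.42 = 24.42 μm/a

r_corr = 24.4 μm/a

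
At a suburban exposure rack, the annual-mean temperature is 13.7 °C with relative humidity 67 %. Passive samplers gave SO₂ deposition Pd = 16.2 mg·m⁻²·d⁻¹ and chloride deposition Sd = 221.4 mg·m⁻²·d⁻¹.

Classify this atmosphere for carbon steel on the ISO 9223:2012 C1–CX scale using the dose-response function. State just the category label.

C4

carbon steel: T>10 °C ⇒ hinge -0.054·(13.7−10) = -0.1998
  sulphur-dioxide contribution → 23.56 μm/a
  chloride contribution → 45.8 μm/a
  ⇒ r_corr(carbon steel) = 69.35 μm/a
69.4 μm/a falls in (50, 80] for carbon steel → category C4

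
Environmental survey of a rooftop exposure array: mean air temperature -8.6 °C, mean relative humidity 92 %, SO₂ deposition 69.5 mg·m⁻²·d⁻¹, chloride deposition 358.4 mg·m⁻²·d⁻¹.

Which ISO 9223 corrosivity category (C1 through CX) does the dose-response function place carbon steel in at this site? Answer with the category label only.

C4

carbon steel: temperature factor f = +0.150·(-18.6) = -2.7900
  SO₂ term: 1.77·69.5^0.52·exp(0.02·92-2.7900) = 6.212
  Cl⁻ term: 0.102·358.4^0.62·exp(0.033·92+0.04·-8.6) = 57.73
  sum: 6.212 + 57.73 → r_corr = 63.95 μm/a
63.9 μm/a falls in (50, 80] for carbon steel → category C4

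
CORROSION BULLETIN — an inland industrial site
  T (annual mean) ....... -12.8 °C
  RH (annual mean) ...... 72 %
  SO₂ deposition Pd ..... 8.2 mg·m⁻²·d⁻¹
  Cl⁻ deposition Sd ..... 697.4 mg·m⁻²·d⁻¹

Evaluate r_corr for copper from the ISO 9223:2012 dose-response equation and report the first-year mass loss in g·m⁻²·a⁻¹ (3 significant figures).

copper: f(T) = +0.126·(T−10) [T≤10 °C] = -2.8728
  SO₂ term: 0.0053·8.2^0.26·exp(0.059·72-2.8728) = 0.03623
  Sd branch = 0.01025·Sd^0.27·e^(0.036·RH+0.049·T) = 0.4283 μm/a
  sum: 0.03623 + 0.4283 → r_corr = 0.4646 μm/a
Convert to mass loss: 0.4646 μm/a × 8.96 g/cm³ = 4.162 g·m⁻²·a⁻¹

r_corr = 4.16 g·m⁻²·a⁻¹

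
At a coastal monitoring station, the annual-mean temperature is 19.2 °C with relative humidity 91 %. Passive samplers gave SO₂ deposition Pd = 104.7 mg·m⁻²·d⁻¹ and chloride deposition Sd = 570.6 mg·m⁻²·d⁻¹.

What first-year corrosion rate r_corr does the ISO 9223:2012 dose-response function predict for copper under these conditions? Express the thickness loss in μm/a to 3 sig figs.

r_corr = 5.68 μm/a

copper: f(T) = -0.080·(T−10) [T>10 °C] = -0.7360
  sulphur-dioxide contribution → 1.826 μm/a
  chloride contribution → 3.857 μm/a
  total first-year rate 5.683 μm/a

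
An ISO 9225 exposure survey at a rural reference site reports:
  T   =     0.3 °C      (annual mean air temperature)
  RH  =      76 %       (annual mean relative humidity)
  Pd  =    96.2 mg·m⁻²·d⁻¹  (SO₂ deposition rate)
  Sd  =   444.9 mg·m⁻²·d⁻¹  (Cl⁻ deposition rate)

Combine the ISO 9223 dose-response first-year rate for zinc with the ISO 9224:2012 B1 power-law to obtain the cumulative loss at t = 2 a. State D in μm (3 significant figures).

D(2) = 5.73 μm

zinc: temperature factor f = +0.038·(-9.7) = -0.3686
  sulphur-dioxide contribution → 2.195 μm/a
  chloride contribution → 1.066 μm/a
  total first-year rate 3.261 μm/a
ISO 9224: D(t) = r_corr · t^b with b = 0.813 (zinc, B1)
  D(2) = 3.261 × 2^0.813 = 3.261 × 1.757 = 5.728 μm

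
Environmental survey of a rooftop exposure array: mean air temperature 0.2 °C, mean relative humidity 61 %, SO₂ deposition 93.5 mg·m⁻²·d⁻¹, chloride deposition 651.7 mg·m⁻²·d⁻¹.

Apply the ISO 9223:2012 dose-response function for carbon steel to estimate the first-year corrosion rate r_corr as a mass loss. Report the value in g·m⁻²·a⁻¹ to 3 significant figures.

r_corr = 450 g·m⁻²·a⁻¹

carbon steel: T≤10 °C ⇒ hinge +0.150·(0.2−10) = -1.4700
  Pd branch = 1.77·Pd^0.52·e^(0.02·RH+f) = 14.6 μm/a
  Sd branch = 0.102·Sd^0.62·e^(0.033·RH+0.04·T) = 42.76 μm/a
  r_corr = 14.6 + 42.76 = 57.35 μm/a
Convert to mass loss: 57.35 μm/a × 7.85 g/cm³ = 450.2 g·m⁻²·a⁻¹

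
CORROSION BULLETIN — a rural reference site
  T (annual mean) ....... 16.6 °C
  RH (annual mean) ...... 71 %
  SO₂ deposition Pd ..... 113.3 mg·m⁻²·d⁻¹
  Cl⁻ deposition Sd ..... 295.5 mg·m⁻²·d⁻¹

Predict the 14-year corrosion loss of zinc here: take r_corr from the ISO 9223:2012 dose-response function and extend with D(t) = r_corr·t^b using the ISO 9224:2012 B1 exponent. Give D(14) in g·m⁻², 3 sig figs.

zinc: temperature factor f = -0.071·(6.6) = -0.4686
  sulphur-dioxide contribution → 1.696 μm/a
  chloride contribution → 3.241 μm/a
  total first-year rate 4.937 μm/a
Power-law: D(14) = r_corr · 14^0.813
  D(14) = 4.937 × 14^0.813 = 4.937 × 8.547 = 42.2 μm
  Mass loss = 42.2 μm × 7.14 g/cm³ = 301.3 g·m⁻²

D(14) = 301 g·m⁻²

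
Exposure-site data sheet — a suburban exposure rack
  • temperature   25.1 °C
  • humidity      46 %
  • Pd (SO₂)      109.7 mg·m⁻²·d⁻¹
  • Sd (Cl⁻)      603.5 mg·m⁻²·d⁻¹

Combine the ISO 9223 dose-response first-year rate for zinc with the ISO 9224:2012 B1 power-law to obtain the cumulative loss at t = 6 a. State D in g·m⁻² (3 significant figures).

zinc: temperature factor f = -0.071·(15.1) = -1.0721
  Pd branch = 0.0129·Pd^0.44·e^(0.046·RH+f) = 0.2895 μm/a
  Sd branch = 0.0175·Sd^0.57·e^(0.008·RH+0.085·T) = 8.211 μm/a
  r_corr = 0.2895 + 8.211 = 8.501 μm/a
Power-law: D(6) = r_corr · 6^0.813
  D(6) = 8.501 × 6^0.813 = 8.501 × 4.292 = 36.48 μm
  Mass loss = 36.48 μm × 7.14 g/cm³ = 260.5 g·m⁻²

D(6) = 260 g·m⁻²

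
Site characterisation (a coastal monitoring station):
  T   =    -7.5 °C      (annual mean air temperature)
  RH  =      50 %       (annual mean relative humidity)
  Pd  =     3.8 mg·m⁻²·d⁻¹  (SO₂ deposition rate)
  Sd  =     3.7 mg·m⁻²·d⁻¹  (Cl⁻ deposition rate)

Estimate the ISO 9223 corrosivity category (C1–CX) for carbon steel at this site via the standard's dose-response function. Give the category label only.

C2

carbon steel: f(T) = +0.150·(T−10) [T≤10 °C] = -2.6250
  SO₂ term: 1.77·3.8^0.52·exp(0.02·50-2.6250) = 0.6978
  Sd branch = 0.102·Sd^0.62·e^(0.033·RH+0.04·T) = 0.8855 μm/a
  r_corr = 0.6978 + 0.8855 = 1.583 μm/a
1.58 μm/a falls in (1.3, 25] for carbon steel → category C2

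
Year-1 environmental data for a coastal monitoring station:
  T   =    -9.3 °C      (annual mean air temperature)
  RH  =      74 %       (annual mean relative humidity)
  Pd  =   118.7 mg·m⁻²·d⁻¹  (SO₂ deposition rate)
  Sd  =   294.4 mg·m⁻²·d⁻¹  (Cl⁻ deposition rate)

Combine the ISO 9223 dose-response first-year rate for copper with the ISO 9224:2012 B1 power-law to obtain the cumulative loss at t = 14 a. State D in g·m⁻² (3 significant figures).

copper: T≤10 °C ⇒ hinge +0.126·(-9.3−10) = -2.4318
  sulphur-dioxide contribution → 0.127 μm/a
  chloride contribution → 0.4329 μm/a
  total first-year rate 0.5599 μm/a
Power-law: D(14) = r_corr · 14^0.667
  D(14) = 0.5599 × 14^0.667 = 0.5599 × 5.814 = 3.255 μm
  Mass loss = 3.255 μm × 8.96 g/cm³ = 29.16 g·m⁻²

D(14) = 29.2 g·m⁻²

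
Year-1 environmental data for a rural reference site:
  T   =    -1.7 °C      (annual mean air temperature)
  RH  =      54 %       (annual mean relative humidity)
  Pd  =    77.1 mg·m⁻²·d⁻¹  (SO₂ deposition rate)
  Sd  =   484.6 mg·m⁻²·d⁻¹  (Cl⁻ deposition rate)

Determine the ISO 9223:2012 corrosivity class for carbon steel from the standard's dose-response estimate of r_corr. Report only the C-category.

carbon steel: temperature factor f = +0.150·(-11.7) = -1.7550
  SO₂ term: 1.77·77.1^0.52·exp(0.02·54-1.7550) = 8.632
  Cl⁻ term: 0.102·484.6^0.62·exp(0.033·54+0.04·-1.7) = 26.18
  r_corr = 8.632 + 26.18 = 34.81 μm/a
ISO 9223 Table 2 (carbon steel): 25 < 34.8 ≤ 50 μm/a ⇒ C3

C3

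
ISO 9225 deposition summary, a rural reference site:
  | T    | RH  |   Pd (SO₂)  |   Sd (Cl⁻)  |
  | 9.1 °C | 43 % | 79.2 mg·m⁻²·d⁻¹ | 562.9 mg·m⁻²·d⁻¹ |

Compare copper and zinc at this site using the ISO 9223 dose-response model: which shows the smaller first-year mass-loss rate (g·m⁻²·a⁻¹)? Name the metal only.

copper: T≤10 °C ⇒ hinge +0.126·(9.1−10) = -0.1134
  Pd branch = 0.0053·Pd^0.26·e^(0.059·RH+f) = 0.1864 μm/a
  Sd branch = 0.01025·Sd^0.27·e^(0.036·RH+0.049·T) = 0.4162 μm/a
  sum: 0.1864 + 0.4162 → r_corr = 0.6026 μm/a
  mass loss = 0.6026 μm/a × 8.96 g/cm³ = 5.399 g·m⁻²·a⁻¹
zinc: T≤10 °C ⇒ hinge +0.038·(9.1−10) = -0.0342
  Pd branch = 0.0129·Pd^0.44·e^(0.046·RH+f) = 0.6169 μm/a
  Cl⁻ term: 0.0175·562.9^0.57·exp(0.008·43+0.085·9.1) = 1.977
  r_corr = 0.6169 + 1.977 = 2.594 μm/a
  mass loss = 2.594 μm/a × 7.14 g/cm³ = 18.52 g·m⁻²·a⁻¹
Ordering by g·m⁻²·a⁻¹: zinc (18.5) > copper (5.4)

copper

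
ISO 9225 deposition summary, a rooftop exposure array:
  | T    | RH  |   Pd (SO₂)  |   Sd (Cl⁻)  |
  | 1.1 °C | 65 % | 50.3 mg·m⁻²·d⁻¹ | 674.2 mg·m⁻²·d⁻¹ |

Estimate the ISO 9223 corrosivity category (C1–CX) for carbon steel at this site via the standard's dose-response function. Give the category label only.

carbon steel: T≤10 °C ⇒ hinge +0.150·(1.1−10) = -1.3350
  SO₂ term: 1.77·50.3^0.52·exp(0.02·65-1.3350) = 13.11
  Cl⁻ term: 0.102·674.2^0.62·exp(0.033·65+0.04·1.1) = 51.66
  sum: 13.11 + 51.66 → r_corr = 64.77 μm/a
64.8 μm/a falls in (50, 80] for carbon steel → category C4

C4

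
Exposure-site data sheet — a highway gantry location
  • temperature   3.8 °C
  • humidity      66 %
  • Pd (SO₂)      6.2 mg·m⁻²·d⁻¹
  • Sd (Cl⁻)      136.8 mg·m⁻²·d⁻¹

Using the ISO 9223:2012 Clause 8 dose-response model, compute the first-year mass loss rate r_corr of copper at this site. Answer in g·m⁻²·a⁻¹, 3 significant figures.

r_corr = 6.21 g·m⁻²·a⁻¹

copper: temperature factor f = +0.126·(-6.2) = -0.7812
  Pd branch = 0.0053·Pd^0.26·e^(0.059·RH+f) = 0.1915 μm/a
  Sd branch = 0.01025·Sd^0.27·e^(0.036·RH+0.049·T) = 0.5014 μm/a
  r_corr = 0.1915 + 0.5014 = 0.6929 μm/a
Convert to mass loss: 0.6929 μm/a × 8.96 g/cm³ = 6.209 g·m⁻²·a⁻¹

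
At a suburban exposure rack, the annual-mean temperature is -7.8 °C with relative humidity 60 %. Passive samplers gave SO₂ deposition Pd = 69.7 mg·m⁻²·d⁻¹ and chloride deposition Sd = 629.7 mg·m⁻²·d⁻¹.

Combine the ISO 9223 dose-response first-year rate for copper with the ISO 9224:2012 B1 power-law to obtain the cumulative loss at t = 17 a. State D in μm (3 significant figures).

D(17) = 2.67 μm

copper: T≤10 °C ⇒ hinge +0.126·(-7.8−10) = -2.2428
  SO₂ term: 0.0053·69.7^0.26·exp(0.059·60-2.2428) = 0.05846
  Cl⁻ term: 0.01025·629.7^0.27·exp(0.036·60+0.049·-7.8) = 0.3456
  sum: 0.05846 + 0.3456 → r_corr = 0.4041 μm/a
Long-term exponent b (ISO 9224 Table 2, B1) = 0.667
  D(17) = 0.4041 × 17^0.667 = 0.4041 × 6.618 = 2.674 μm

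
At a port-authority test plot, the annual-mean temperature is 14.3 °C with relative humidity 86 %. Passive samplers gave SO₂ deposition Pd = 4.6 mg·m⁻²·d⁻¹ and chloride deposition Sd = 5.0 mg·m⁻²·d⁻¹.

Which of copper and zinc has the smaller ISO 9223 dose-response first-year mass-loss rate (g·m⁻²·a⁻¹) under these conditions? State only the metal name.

copper: T>10 °C ⇒ hinge -0.080·(14.3−10) = -0.3440
  Pd branch = 0.0053·Pd^0.26·e^(0.059·RH+f) = 0.8929 μm/a
  Sd branch = 0.01025·Sd^0.27·e^(0.036·RH+0.049·T) = 0.7052 μm/a
  r_corr = 0.8929 + 0.7052 = 1.598 μm/a
  mass loss = 1.598 μm/a × 8.96 g/cm³ = 14.32 g·m⁻²·a⁻¹
zinc: temperature factor f = -0.071·(4.3) = -0.3053
  Pd branch = 0.0129·Pd^0.44·e^(0.046·RH+f) = 0.972 μm/a
  Cl⁻ term: 0.0175·5.0^0.57·exp(0.008·86+0.085·14.3) = 0.2939
  sum: 0.972 + 0.2939 → r_corr = 1.266 μm/a
  mass loss = 1.266 μm/a × 7.14 g/cm³ = 9.038 g·m⁻²·a⁻¹
Ordering by g·m⁻²·a⁻¹: copper (14.3) > zinc (9.04)

zinc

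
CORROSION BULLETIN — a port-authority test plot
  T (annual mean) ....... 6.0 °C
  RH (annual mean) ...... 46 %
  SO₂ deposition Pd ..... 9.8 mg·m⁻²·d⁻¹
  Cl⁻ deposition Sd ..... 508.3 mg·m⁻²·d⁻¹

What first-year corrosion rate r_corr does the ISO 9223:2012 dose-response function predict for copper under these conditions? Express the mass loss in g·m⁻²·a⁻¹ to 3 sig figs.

copper: T≤10 °C ⇒ hinge +0.126·(6.0−10) = -0.5040
  Pd branch = 0.0053·Pd^0.26·e^(0.059·RH+f) = 0.08746 μm/a
  Sd branch = 0.01025·Sd^0.27·e^(0.036·RH+0.049·T) = 0.3875 μm/a
  sum: 0.08746 + 0.3875 → r_corr = 0.4749 μm/a
Convert to mass loss: 0.4749 μm/a × 8.96 g/cm³ = 4.255 g·m⁻²·a⁻¹

r_corr = 4.26 g·m⁻²·a⁻¹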